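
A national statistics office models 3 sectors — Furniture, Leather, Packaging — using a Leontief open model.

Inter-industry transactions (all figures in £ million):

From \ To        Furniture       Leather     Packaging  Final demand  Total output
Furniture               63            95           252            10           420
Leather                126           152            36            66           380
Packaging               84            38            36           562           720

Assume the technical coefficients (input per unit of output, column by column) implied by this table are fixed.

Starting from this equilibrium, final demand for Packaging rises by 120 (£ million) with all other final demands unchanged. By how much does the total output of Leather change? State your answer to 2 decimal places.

Δx_L = 50.00

Technical coefficients a_ij = z_ij / X_j:
  a_FF = 63/420 = 0.15, a_LF = 126/420 = 0.30, a_PF = 84/420 = 0.20
  a_FL = 95/380 = 0.25, a_LL = 152/380 = 0.40, a_PL = 38/380 = 0.10
  a_FP = 252/720 = 0.35, a_LP = 36/720 = 0.05, a_PP = 36/720 = 0.05
I − A =
  [   0.85    -0.25    -0.35]
  [  -0.30     0.60    -0.05]
  [  -0.20    -0.10     0.95]
Cofactors of I−A, C_ij = (−1)^(i+j)·(minor ij) (rows/columns in the sector order above):
  C_11 = (0.60)(0.95) − (-0.05)(-0.10) = 0.5650
  C_12 = −[(-0.30)(0.95) − (-0.05)(-0.20)] = 0.2950
  C_13 = (-0.30)(-0.10) − (0.60)(-0.20) = 0.1500
  C_21 = −[(-0.25)(0.95) − (-0.35)(-0.10)] = 0.2725
  C_22 = (0.85)(0.95) − (-0.35)(-0.20) = 0.7375
  C_23 = −[(0.85)(-0.10) − (-0.25)(-0.20)] = 0.1350
  C_31 = (-0.25)(-0.05) − (-0.35)(0.60) = 0.2225
  C_32 = −[(0.85)(-0.05) − (-0.35)(-0.30)] = 0.1475
  C_33 = (0.85)(0.60) − (-0.25)(-0.30) = 0.4350
det(I−A) = Σ_j (I−A)_1j·C_1j = (0.85)(0.5650) + (-0.25)(0.2950) + (-0.35)(0.1500) = 0.3540
adj(I−A) = Cᵀ =
  [ 0.5650   0.2725   0.2225]
  [ 0.2950   0.7375   0.1475]
  [ 0.1500   0.1350   0.4350]
(I − A)⁻¹ = adj(I−A) / det(I−A) ≈
  [   1.5960     0.7698     0.6285]
  [   0.8333     2.0833     0.4167]
  [   0.4237     0.3814     1.2288]
Δx = (I − A)⁻¹ Δd with Δd having +120 in the Packaging component and 0 elsewhere.
So Δx_L = L_LP · (+120), where L_LP = adj(I−A)_LP / det(I−A) = 0.1475 / 0.3540.
Δx_L = 0.1475 × (+120) / 0.3540 = 17.70 / 0.3540 = 50.00.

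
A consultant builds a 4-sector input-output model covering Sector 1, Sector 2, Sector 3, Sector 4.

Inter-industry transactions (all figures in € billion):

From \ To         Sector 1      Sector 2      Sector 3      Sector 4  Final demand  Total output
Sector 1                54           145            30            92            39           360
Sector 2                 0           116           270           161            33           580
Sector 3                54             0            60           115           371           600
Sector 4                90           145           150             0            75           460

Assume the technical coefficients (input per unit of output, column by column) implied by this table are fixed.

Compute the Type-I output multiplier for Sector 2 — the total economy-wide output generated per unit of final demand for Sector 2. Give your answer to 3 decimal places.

Technical coefficients a_ij = z_ij / X_j:
  a_11 = 54/360 = 0.15, a_21 = 0/360 = 0.00, a_31 = 54/360 = 0.15, a_41 = 90/360 = 0.25
  a_12 = 145/580 = 0.25, a_22 = 116/580 = 0.20, a_32 = 0/580 = 0.00, a_42 = 145/580 = 0.25
  a_13 = 30/600 = 0.05, a_23 = 270/600 = 0.45, a_33 = 60/600 = 0.10, a_43 = 150/600 = 0.25
  a_14 = 92/460 = 0.20, a_24 = 161/460 = 0.35, a_34 = 115/460 = 0.25, a_44 = 0/460 = 0.00
I − A =
  [   0.85    -0.25    -0.05    -0.20]
  [   0.00     0.80    -0.45    -0.35]
  [  -0.15     0.00     0.90    -0.25]
  [  -0.25    -0.25    -0.25     1.00]
Compute the cofactors C_ij = (−1)^(i+j)·(3×3 minor ij) of I−A; the adjugate is their transpose:
adj(I−A) = Cᵀ =
  [ 0.563125   0.257500   0.232500   0.260875]
  [ 0.187500   0.648750   0.438750   0.374250]
  [ 0.156875   0.113750   0.543750   0.207125]
  [ 0.226875   0.255000   0.303750   0.589125]
det(I−A) = Σ_j (I−A)_1j·C_1j = (0.85)(0.563125) + (-0.25)(0.187500) + (-0.05)(0.156875) + (-0.20)(0.226875) = 0.3785625
(I − A)⁻¹ = adj(I−A) / det(I−A) ≈
  [   1.4875     0.6802     0.6142     0.6891]
  [   0.4953     1.7137     1.1590     0.9886]
  [   0.4144     0.3005     1.4364     0.5471]
  [   0.5993     0.6736     0.8024     1.5562]
The output multiplier for sector j is the column-j sum of the Leontief inverse (I − A)⁻¹ = adj(I−A) / det(I−A).
Column 2 of adj(I−A): (0.257500, 0.648750, 0.113750, 0.255000); det(I−A) = 0.3785625.
m_2 = (0.257500 + 0.648750 + 0.113750 + 0.255000) / 0.3785625 = 1.275 / 0.3785625 ≈ 3.368.

m_2 = 3.368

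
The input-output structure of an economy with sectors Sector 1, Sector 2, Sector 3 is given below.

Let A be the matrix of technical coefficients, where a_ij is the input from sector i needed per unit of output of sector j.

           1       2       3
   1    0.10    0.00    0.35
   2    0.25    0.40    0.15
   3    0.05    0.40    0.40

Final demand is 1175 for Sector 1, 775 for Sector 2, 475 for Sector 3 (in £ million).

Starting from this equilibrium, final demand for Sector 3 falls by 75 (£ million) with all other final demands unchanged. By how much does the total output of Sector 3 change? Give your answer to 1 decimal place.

I − A =
  [   0.90     0.00    -0.35]
  [  -0.25     0.60    -0.15]
  [  -0.05    -0.40     0.60]
Cofactors of I−A, C_ij = (−1)^(i+j)·(minor ij) (rows/columns in the sector order above):
  C_11 = (0.60)(0.60) − (-0.15)(-0.40) = 0.3000
  C_12 = −[(-0.25)(0.60) − (-0.15)(-0.05)] = 0.1575
  C_13 = (-0.25)(-0.40) − (0.60)(-0.05) = 0.1300
  C_21 = −[(0.00)(0.60) − (-0.35)(-0.40)] = 0.1400
  C_22 = (0.90)(0.60) − (-0.35)(-0.05) = 0.5225
  C_23 = −[(0.90)(-0.40) − (0.00)(-0.05)] = 0.3600
  C_31 = (0.00)(-0.15) − (-0.35)(0.60) = 0.2100
  C_32 = −[(0.90)(-0.15) − (-0.35)(-0.25)] = 0.2225
  C_33 = (0.90)(0.60) − (0.00)(-0.25) = 0.5400
det(I−A) = Σ_j (I−A)_1j·C_1j = (0.90)(0.3000) + (0.00)(0.1575) + (-0.35)(0.1300) = 0.2245
adj(I−A) = Cᵀ =
  [ 0.3000   0.1400   0.2100]
  [ 0.1575   0.5225   0.2225]
  [ 0.1300   0.3600   0.5400]
(I − A)⁻¹ = adj(I−A) / det(I−A) ≈
  [   1.3363     0.6236     0.9354]
  [   0.7016     2.3274     0.9911]
  [   0.5791     1.6036     2.4053]
Δx = (I − A)⁻¹ Δd with Δd having -75 in the Sector 3 component and 0 elsewhere.
So Δx_3 = L_33 · (-75), where L_33 = adj(I−A)_33 / det(I−A) = 0.5400 / 0.2245.
Δx_3 = 0.5400 × (-75) / 0.2245 = -40.50 / 0.2245 ≈ -180.4.

Δx_3 = -180.4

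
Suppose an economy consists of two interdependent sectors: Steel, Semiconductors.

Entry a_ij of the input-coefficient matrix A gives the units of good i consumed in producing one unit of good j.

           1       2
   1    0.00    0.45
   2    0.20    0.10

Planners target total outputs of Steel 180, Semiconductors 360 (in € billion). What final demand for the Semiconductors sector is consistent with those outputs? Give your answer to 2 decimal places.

I − A =
  [   1.00    -0.45]
  [  -0.20     0.90]
d = (I − A) x:
  d_1 = (+1.00)·180 + (-0.45)·360 = 18.00
  d_2 = (-0.20)·180 + (+0.90)·360 = 288.00

d_2 = 288.00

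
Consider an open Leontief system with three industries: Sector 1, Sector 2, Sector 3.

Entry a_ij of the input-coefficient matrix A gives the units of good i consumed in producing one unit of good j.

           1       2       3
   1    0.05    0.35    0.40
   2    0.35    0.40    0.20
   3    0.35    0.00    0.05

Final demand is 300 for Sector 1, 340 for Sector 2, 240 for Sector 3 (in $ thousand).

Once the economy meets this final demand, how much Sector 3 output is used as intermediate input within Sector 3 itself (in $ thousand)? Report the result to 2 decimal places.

z_33 = 33.49

I − A =
  [   0.95    -0.35    -0.40]
  [  -0.35     0.60    -0.20]
  [  -0.35     0.00     0.95]
Cofactors of I−A, C_ij = (−1)^(i+j)·(minor ij) (rows/columns in the sector order above):
  C_11 = (0.60)(0.95) − (-0.20)(0.00) = 0.5700
  C_12 = −[(-0.35)(0.95) − (-0.20)(-0.35)] = 0.4025
  C_13 = (-0.35)(0.00) − (0.60)(-0.35) = 0.2100
  C_21 = −[(-0.35)(0.95) − (-0.40)(0.00)] = 0.3325
  C_22 = (0.95)(0.95) − (-0.40)(-0.35) = 0.7625
  C_23 = −[(0.95)(0.00) − (-0.35)(-0.35)] = 0.1225
  C_31 = (-0.35)(-0.20) − (-0.40)(0.60) = 0.3100
  C_32 = −[(0.95)(-0.20) − (-0.40)(-0.35)] = 0.3300
  C_33 = (0.95)(0.60) − (-0.35)(-0.35) = 0.4475
det(I−A) = Σ_j (I−A)_1j·C_1j = (0.95)(0.5700) + (-0.35)(0.4025) + (-0.40)(0.2100) = 0.316625
adj(I−A) = Cᵀ =
  [ 0.5700   0.3325   0.3100]
  [ 0.4025   0.7625   0.3300]
  [ 0.2100   0.1225   0.4475]
(I − A)⁻¹ = adj(I−A) / det(I−A) ≈
  [   1.8002     1.0501     0.9791]
  [   1.2712     2.4082     1.0422]
  [   0.6632     0.3869     1.4133]
First solve x = (I − A)⁻¹ d = adj(I−A)·d / det(I−A); in particular x_3 = (0.2100·300 + 0.1225·340 + 0.4475·240) / 0.316625 = 212.05 / 0.316625 ≈ 669.7197.
Intermediate flow from 3 to 3: z_33 = a_33 · x_3 = 0.05 × 212.05 / 0.316625 = 10.6025 / 0.316625 ≈ 33.49.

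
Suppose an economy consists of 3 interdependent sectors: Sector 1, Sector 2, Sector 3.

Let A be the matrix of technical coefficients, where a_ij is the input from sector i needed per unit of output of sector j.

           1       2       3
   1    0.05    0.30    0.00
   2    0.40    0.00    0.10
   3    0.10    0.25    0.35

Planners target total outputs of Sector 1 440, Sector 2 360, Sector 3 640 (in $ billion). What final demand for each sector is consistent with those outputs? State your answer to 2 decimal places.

d_1 = 310.00, d_2 = 120.00, d_3 = 282.00

I − A =
  [   0.95    -0.30     0.00]
  [  -0.40     1.00    -0.10]
  [  -0.10    -0.25     0.65]
d = (I − A) x:
  d_1 = (+0.95)·440 + (-0.30)·360 + (+0.00)·640 = 310.00
  d_2 = (-0.40)·440 + (+1.00)·360 + (-0.10)·640 = 120.00
  d_3 = (-0.10)·440 + (-0.25)·360 + (+0.65)·640 = 282.00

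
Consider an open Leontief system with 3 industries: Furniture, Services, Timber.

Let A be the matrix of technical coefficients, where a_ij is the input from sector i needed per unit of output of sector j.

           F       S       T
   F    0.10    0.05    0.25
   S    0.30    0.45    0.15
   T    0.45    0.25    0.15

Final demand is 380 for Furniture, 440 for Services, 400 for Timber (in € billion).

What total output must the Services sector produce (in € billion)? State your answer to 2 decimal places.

I − A =
  [   0.90    -0.05    -0.25]
  [  -0.30     0.55    -0.15]
  [  -0.45    -0.25     0.85]
Cofactors of I−A, C_ij = (−1)^(i+j)·(minor ij) (rows/columns in the sector order above):
  C_11 = (0.55)(0.85) − (-0.15)(-0.25) = 0.4300
  C_12 = −[(-0.30)(0.85) − (-0.15)(-0.45)] = 0.3225
  C_13 = (-0.30)(-0.25) − (0.55)(-0.45) = 0.3225
  C_21 = −[(-0.05)(0.85) − (-0.25)(-0.25)] = 0.1050
  C_22 = (0.90)(0.85) − (-0.25)(-0.45) = 0.6525
  C_23 = −[(0.90)(-0.25) − (-0.05)(-0.45)] = 0.2475
  C_31 = (-0.05)(-0.15) − (-0.25)(0.55) = 0.1450
  C_32 = −[(0.90)(-0.15) − (-0.25)(-0.30)] = 0.2100
  C_33 = (0.90)(0.55) − (-0.05)(-0.30) = 0.4800
det(I−A) = Σ_j (I−A)_1j·C_1j = (0.90)(0.4300) + (-0.05)(0.3225) + (-0.25)(0.3225) = 0.29025
adj(I−A) = Cᵀ =
  [ 0.4300   0.1050   0.1450]
  [ 0.3225   0.6525   0.2100]
  [ 0.3225   0.2475   0.4800]
(I − A)⁻¹ = adj(I−A) / det(I−A) ≈
  [   1.4815     0.3618     0.4996]
  [   1.1111     2.2481     0.7235]
  [   1.1111     0.8527     1.6537]
x = (I − A)⁻¹ d = adj(I−A)·d / det(I−A), with det(I−A) = 0.29025:
  x_F = (0.4300·380 + 0.1050·440 + 0.1450·400) / 0.29025 = 267.60 / 0.29025 ≈ 921.96
  x_S = (0.3225·380 + 0.6525·440 + 0.2100·400) / 0.29025 = 493.65 / 0.29025 ≈ 1700.78
  x_T = (0.3225·380 + 0.2475·440 + 0.4800·400) / 0.29025 = 423.45 / 0.29025 ≈ 1458.91

x_S = 1700.78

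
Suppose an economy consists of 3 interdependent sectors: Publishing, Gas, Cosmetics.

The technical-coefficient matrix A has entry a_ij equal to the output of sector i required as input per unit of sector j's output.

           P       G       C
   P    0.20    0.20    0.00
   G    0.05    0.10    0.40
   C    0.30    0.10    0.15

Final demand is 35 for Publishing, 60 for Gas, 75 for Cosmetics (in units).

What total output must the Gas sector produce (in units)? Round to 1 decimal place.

x_G = 128.7

I − A =
  [   0.80    -0.20     0.00]
  [  -0.05     0.90    -0.40]
  [  -0.30    -0.10     0.85]
Cofactors of I−A, C_ij = (−1)^(i+j)·(minor ij) (rows/columns in the sector order above):
  C_11 = (0.90)(0.85) − (-0.40)(-0.10) = 0.7250
  C_12 = −[(-0.05)(0.85) − (-0.40)(-0.30)] = 0.1625
  C_13 = (-0.05)(-0.10) − (0.90)(-0.30) = 0.2750
  C_21 = −[(-0.20)(0.85) − (0.00)(-0.10)] = 0.1700
  C_22 = (0.80)(0.85) − (0.00)(-0.30) = 0.6800
  C_23 = −[(0.80)(-0.10) − (-0.20)(-0.30)] = 0.1400
  C_31 = (-0.20)(-0.40) − (0.00)(0.90) = 0.0800
  C_32 = −[(0.80)(-0.40) − (0.00)(-0.05)] = 0.3200
  C_33 = (0.80)(0.90) − (-0.20)(-0.05) = 0.7100
det(I−A) = Σ_j (I−A)_1j·C_1j = (0.80)(0.7250) + (-0.20)(0.1625) + (0.00)(0.2750) = 0.5475
adj(I−A) = Cᵀ =
  [ 0.7250   0.1700   0.0800]
  [ 0.1625   0.6800   0.3200]
  [ 0.2750   0.1400   0.7100]
(I − A)⁻¹ = adj(I−A) / det(I−A) ≈
  [   1.3242     0.3105     0.1461]
  [   0.2968     1.2420     0.5845]
  [   0.5023     0.2557     1.2968]
x = (I − A)⁻¹ d = adj(I−A)·d / det(I−A), with det(I−A) = 0.5475:
  x_P = (0.7250·35 + 0.1700·60 + 0.0800·75) / 0.5475 = 41.575 / 0.5475 ≈ 75.9
  x_G = (0.1625·35 + 0.6800·60 + 0.3200·75) / 0.5475 = 70.4875 / 0.5475 ≈ 128.7
  x_C = (0.2750·35 + 0.1400·60 + 0.7100·75) / 0.5475 = 71.275 / 0.5475 ≈ 130.2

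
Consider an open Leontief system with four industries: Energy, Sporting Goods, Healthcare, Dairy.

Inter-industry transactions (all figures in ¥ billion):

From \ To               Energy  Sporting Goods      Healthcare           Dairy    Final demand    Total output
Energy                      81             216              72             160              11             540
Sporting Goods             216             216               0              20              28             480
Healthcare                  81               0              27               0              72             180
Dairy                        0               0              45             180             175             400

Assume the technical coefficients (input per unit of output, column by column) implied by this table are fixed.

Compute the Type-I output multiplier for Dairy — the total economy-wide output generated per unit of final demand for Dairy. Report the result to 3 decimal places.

Technical coefficients a_ij = z_ij / X_j:
  a_11 = 81/540 = 0.15, a_21 = 216/540 = 0.40, a_31 = 81/540 = 0.15, a_41 = 0/540 = 0.00
  a_12 = 216/480 = 0.45, a_22 = 216/480 = 0.45, a_32 = 0/480 = 0.00, a_42 = 0/480 = 0.00
  a_13 = 72/180 = 0.40, a_23 = 0/180 = 0.00, a_33 = 27/180 = 0.15, a_43 = 45/180 = 0.25
  a_14 = 160/400 = 0.40, a_24 = 20/400 = 0.05, a_34 = 0/400 = 0.00, a_44 = 180/400 = 0.45
I − A =
  [   0.85    -0.45    -0.40    -0.40]
  [  -0.40     0.55     0.00    -0.05]
  [  -0.15     0.00     0.85     0.00]
  [   0.00     0.00    -0.25     0.55]
Compute the cofactors C_ij = (−1)^(i+j)·(3×3 minor ij) of I−A; the adjugate is their transpose:
adj(I−A) = Cᵀ =
  [ 0.257125   0.210375   0.181625   0.206125]
  [ 0.188875   0.349375   0.138625   0.169125]
  [ 0.045375   0.037125   0.158125   0.036375]
  [ 0.020625   0.016875   0.071875   0.211375]
det(I−A) = Σ_j (I−A)_1j·C_1j = (0.85)(0.257125) + (-0.45)(0.188875) + (-0.40)(0.045375) + (-0.40)(0.020625) = 0.1071625
(I − A)⁻¹ = adj(I−A) / det(I−A) ≈
  [   2.3994     1.9631     1.6949     1.9235]
  [   1.7625     3.2602     1.2936     1.5782]
  [   0.4234     0.3464     1.4756     0.3394]
  [   0.1925     0.1575     0.6707     1.9725]
The output multiplier for sector j is the column-j sum of the Leontief inverse (I − A)⁻¹ = adj(I−A) / det(I−A).
Column 4 of adj(I−A): (0.206125, 0.169125, 0.036375, 0.211375); det(I−A) = 0.1071625.
m_4 = (0.206125 + 0.169125 + 0.036375 + 0.211375) / 0.1071625 = 0.623 / 0.1071625 ≈ 5.814.

m_4 = 5.814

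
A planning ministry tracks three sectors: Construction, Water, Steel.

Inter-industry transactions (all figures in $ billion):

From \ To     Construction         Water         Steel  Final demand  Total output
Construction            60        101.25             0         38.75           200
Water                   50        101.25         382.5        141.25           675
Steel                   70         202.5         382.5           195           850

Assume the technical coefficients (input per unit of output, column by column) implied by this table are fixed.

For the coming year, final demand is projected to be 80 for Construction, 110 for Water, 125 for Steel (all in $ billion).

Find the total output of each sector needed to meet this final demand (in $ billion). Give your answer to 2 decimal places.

x_1 = 234.02, x_2 = 558.75, x_3 = 680.97

Technical coefficients a_ij = z_ij / X_j:
  a_11 = 60/200 = 0.30, a_21 = 50/200 = 0.25, a_31 = 70/200 = 0.35
  a_12 = 101.25/675 = 0.15, a_22 = 101.25/675 = 0.15, a_32 = 202.5/675 = 0.30
  a_13 = 0/850 = 0.00, a_23 = 382.5/850 = 0.45, a_33 = 382.5/850 = 0.45
I − A =
  [   0.70    -0.15     0.00]
  [  -0.25     0.85    -0.45]
  [  -0.35    -0.30     0.55]
Cofactors of I−A, C_ij = (−1)^(i+j)·(minor ij) (rows/columns in the sector order above):
  C_11 = (0.85)(0.55) − (-0.45)(-0.30) = 0.3325
  C_12 = −[(-0.25)(0.55) − (-0.45)(-0.35)] = 0.2950
  C_13 = (-0.25)(-0.30) − (0.85)(-0.35) = 0.3725
  C_21 = −[(-0.15)(0.55) − (0.00)(-0.30)] = 0.0825
  C_22 = (0.70)(0.55) − (0.00)(-0.35) = 0.3850
  C_23 = −[(0.70)(-0.30) − (-0.15)(-0.35)] = 0.2625
  C_31 = (-0.15)(-0.45) − (0.00)(0.85) = 0.0675
  C_32 = −[(0.70)(-0.45) − (0.00)(-0.25)] = 0.3150
  C_33 = (0.70)(0.85) − (-0.15)(-0.25) = 0.5575
det(I−A) = Σ_j (I−A)_1j·C_1j = (0.70)(0.3325) + (-0.15)(0.2950) + (0.00)(0.3725) = 0.1885
adj(I−A) = Cᵀ =
  [ 0.3325   0.0825   0.0675]
  [ 0.2950   0.3850   0.3150]
  [ 0.3725   0.2625   0.5575]
(I − A)⁻¹ = adj(I−A) / det(I−A) ≈
  [   1.7639     0.4377     0.3581]
  [   1.5650     2.0424     1.6711]
  [   1.9761     1.3926     2.9576]
x = (I − A)⁻¹ d = adj(I−A)·d / det(I−A), with det(I−A) = 0.1885:
  x_1 = (0.3325·80 + 0.0825·110 + 0.0675·125) / 0.1885 = 44.1125 / 0.1885 ≈ 234.02
  x_2 = (0.2950·80 + 0.3850·110 + 0.3150·125) / 0.1885 = 105.325 / 0.1885 ≈ 558.75
  x_3 = (0.3725·80 + 0.2625·110 + 0.5575·125) / 0.1885 = 128.3625 / 0.1885 ≈ 680.97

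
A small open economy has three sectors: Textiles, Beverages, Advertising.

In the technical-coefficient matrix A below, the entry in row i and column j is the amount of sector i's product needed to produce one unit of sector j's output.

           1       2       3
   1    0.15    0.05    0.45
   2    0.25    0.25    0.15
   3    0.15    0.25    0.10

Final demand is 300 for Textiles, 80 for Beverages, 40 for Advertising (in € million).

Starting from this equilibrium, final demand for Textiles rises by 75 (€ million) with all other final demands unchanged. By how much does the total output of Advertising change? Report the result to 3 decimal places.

I − A =
  [   0.85    -0.05    -0.45]
  [  -0.25     0.75    -0.15]
  [  -0.15    -0.25     0.90]
Cofactors of I−A, C_ij = (−1)^(i+j)·(minor ij) (rows/columns in the sector order above):
  C_11 = (0.75)(0.90) − (-0.15)(-0.25) = 0.6375
  C_12 = −[(-0.25)(0.90) − (-0.15)(-0.15)] = 0.2475
  C_13 = (-0.25)(-0.25) − (0.75)(-0.15) = 0.1750
  C_21 = −[(-0.05)(0.90) − (-0.45)(-0.25)] = 0.1575
  C_22 = (0.85)(0.90) − (-0.45)(-0.15) = 0.6975
  C_23 = −[(0.85)(-0.25) − (-0.05)(-0.15)] = 0.2200
  C_31 = (-0.05)(-0.15) − (-0.45)(0.75) = 0.3450
  C_32 = −[(0.85)(-0.15) − (-0.45)(-0.25)] = 0.2400
  C_33 = (0.85)(0.75) − (-0.05)(-0.25) = 0.6250
det(I−A) = Σ_j (I−A)_1j·C_1j = (0.85)(0.6375) + (-0.05)(0.2475) + (-0.45)(0.1750) = 0.45075
adj(I−A) = Cᵀ =
  [ 0.6375   0.1575   0.3450]
  [ 0.2475   0.6975   0.2400]
  [ 0.1750   0.2200   0.6250]
(I − A)⁻¹ = adj(I−A) / det(I−A) ≈
  [   1.4143     0.3494     0.7654]
  [   0.5491     1.5474     0.5324]
  [   0.3882     0.4881     1.3866]
Δx = (I − A)⁻¹ Δd with Δd having +75 in the Textiles component and 0 elsewhere.
So Δx_3 = L_31 · (+75), where L_31 = adj(I−A)_31 / det(I−A) = 0.1750 / 0.45075.
Δx_3 = 0.1750 × (+75) / 0.45075 = 13.125 / 0.45075 ≈ 29.118.

Δx_3 = 29.118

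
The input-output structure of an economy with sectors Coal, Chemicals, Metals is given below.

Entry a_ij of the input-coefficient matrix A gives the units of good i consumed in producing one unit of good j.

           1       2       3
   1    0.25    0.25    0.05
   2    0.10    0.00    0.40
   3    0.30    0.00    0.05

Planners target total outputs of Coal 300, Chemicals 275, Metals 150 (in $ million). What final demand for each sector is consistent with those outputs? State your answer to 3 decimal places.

I − A =
  [   0.75    -0.25    -0.05]
  [  -0.10     1.00    -0.40]
  [  -0.30     0.00     0.95]
d = (I − A) x:
  d_1 = (+0.75)·300 + (-0.25)·275 + (-0.05)·150 = 148.750
  d_2 = (-0.10)·300 + (+1.00)·275 + (-0.40)·150 = 185.000
  d_3 = (-0.30)·300 + (+0.00)·275 + (+0.95)·150 = 52.500

d_1 = 148.750, d_2 = 185.000, d_3 = 52.500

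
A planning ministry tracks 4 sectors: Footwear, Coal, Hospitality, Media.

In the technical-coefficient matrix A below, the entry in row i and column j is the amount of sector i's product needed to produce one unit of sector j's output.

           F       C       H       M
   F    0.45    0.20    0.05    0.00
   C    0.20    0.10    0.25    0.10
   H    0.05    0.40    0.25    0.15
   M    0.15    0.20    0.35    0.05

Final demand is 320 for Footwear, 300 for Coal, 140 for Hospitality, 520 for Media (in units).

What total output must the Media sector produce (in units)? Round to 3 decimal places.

I − A =
  [   0.55    -0.20    -0.05     0.00]
  [  -0.20     0.90    -0.25    -0.10]
  [  -0.05    -0.40     0.75    -0.15]
  [  -0.15    -0.20    -0.35     0.95]
Compute the cofactors C_ij = (−1)^(i+j)·(3×3 minor ij) of I−A; the adjugate is their transpose:
adj(I−A) = Cᵀ =
  [ 0.462500   0.152500   0.096250   0.031250]
  [ 0.162500   0.359500   0.160125   0.063125]
  [ 0.150000   0.239500   0.418250   0.091250]
  [ 0.162500   0.188000   0.203000   0.277500]
det(I−A) = Σ_j (I−A)_1j·C_1j = (0.55)(0.462500) + (-0.20)(0.162500) + (-0.05)(0.150000) + (0.00)(0.162500) = 0.214375
(I − A)⁻¹ = adj(I−A) / det(I−A) ≈
  [   2.1574     0.7114     0.4490     0.1458]
  [   0.7580     1.6770     0.7469     0.2945]
  [   0.6997     1.1172     1.9510     0.4257]
  [   0.7580     0.8770     0.9469     1.2945]
x = (I − A)⁻¹ d = adj(I−A)·d / det(I−A), with det(I−A) = 0.214375:
  x_F = (0.462500·320 + 0.152500·300 + 0.096250·140 + 0.031250·520) / 0.214375 = 223.475 / 0.214375 ≈ 1042.449
  x_C = (0.162500·320 + 0.359500·300 + 0.160125·140 + 0.063125·520) / 0.214375 = 215.0925 / 0.214375 ≈ 1003.347
  x_H = (0.150000·320 + 0.239500·300 + 0.418250·140 + 0.091250·520) / 0.214375 = 225.855 / 0.214375 ≈ 1053.551
  x_M = (0.162500·320 + 0.188000·300 + 0.203000·140 + 0.277500·520) / 0.214375 = 281.12 / 0.214375 ≈ 1311.347

x_M = 1311.347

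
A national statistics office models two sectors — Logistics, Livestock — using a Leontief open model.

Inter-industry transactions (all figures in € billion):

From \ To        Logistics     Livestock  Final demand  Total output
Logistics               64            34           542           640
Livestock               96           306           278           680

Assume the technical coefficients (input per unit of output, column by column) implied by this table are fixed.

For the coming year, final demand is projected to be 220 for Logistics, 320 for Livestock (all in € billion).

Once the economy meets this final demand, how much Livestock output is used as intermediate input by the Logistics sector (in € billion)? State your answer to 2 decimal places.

z_21 = 42.15

Technical coefficients a_ij = z_ij / X_j:
  a_11 = 64/640 = 0.10, a_21 = 96/640 = 0.15
  a_12 = 34/680 = 0.05, a_22 = 306/680 = 0.45
I − A =
  [   0.90    -0.05]
  [  -0.15     0.55]
det(I−A) = (0.90)(0.55) − (-0.05)(-0.15) = 0.4875
adj(I−A) = [[0.55, 0.05], [0.15, 0.90]]
(I − A)⁻¹ = adj(I−A) / det(I−A) ≈
  [   1.1282     0.1026]
  [   0.3077     1.8462]
First solve x = (I − A)⁻¹ d = adj(I−A)·d / det(I−A); in particular x_1 = (0.55·220 + 0.05·320) / 0.4875 = 137.00 / 0.4875 ≈ 281.0256.
Intermediate flow from 2 to 1: z_21 = a_21 · x_1 = 0.15 × 137.00 / 0.4875 = 20.55 / 0.4875 ≈ 42.15.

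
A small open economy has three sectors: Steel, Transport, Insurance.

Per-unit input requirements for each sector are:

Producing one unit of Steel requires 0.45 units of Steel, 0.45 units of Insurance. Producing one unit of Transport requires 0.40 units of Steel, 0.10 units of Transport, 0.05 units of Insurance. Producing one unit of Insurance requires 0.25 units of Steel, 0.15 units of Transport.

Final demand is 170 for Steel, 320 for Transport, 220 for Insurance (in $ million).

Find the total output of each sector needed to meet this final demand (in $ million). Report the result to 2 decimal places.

I − A =
  [   0.55    -0.40    -0.25]
  [   0.00     0.90    -0.15]
  [  -0.45    -0.05     1.00]
Cofactors of I−A, C_ij = (−1)^(i+j)·(minor ij) (rows/columns in the sector order above):
  C_11 = (0.90)(1.00) − (-0.15)(-0.05) = 0.8925
  C_12 = −[(0.00)(1.00) − (-0.15)(-0.45)] = 0.0675
  C_13 = (0.00)(-0.05) − (0.90)(-0.45) = 0.4050
  C_21 = −[(-0.40)(1.00) − (-0.25)(-0.05)] = 0.4125
  C_22 = (0.55)(1.00) − (-0.25)(-0.45) = 0.4375
  C_23 = −[(0.55)(-0.05) − (-0.40)(-0.45)] = 0.2075
  C_31 = (-0.40)(-0.15) − (-0.25)(0.90) = 0.2850
  C_32 = −[(0.55)(-0.15) − (-0.25)(0.00)] = 0.0825
  C_33 = (0.55)(0.90) − (-0.40)(0.00) = 0.4950
det(I−A) = Σ_j (I−A)_1j·C_1j = (0.55)(0.8925) + (-0.40)(0.0675) + (-0.25)(0.4050) = 0.362625
adj(I−A) = Cᵀ =
  [ 0.8925   0.4125   0.2850]
  [ 0.0675   0.4375   0.0825]
  [ 0.4050   0.2075   0.4950]
(I − A)⁻¹ = adj(I−A) / det(I−A) ≈
  [   2.4612     1.1375     0.7859]
  [   0.1861     1.2065     0.2275]
  [   1.1169     0.5722     1.3650]
x = (I − A)⁻¹ d = adj(I−A)·d / det(I−A), with det(I−A) = 0.362625:
  x_S = (0.8925·170 + 0.4125·320 + 0.2850·220) / 0.362625 = 346.425 / 0.362625 ≈ 955.33
  x_T = (0.0675·170 + 0.4375·320 + 0.0825·220) / 0.362625 = 169.625 / 0.362625 ≈ 467.77
  x_I = (0.4050·170 + 0.2075·320 + 0.4950·220) / 0.362625 = 244.15 / 0.362625 ≈ 673.29

x_S = 955.33, x_T = 467.77, x_I = 673.29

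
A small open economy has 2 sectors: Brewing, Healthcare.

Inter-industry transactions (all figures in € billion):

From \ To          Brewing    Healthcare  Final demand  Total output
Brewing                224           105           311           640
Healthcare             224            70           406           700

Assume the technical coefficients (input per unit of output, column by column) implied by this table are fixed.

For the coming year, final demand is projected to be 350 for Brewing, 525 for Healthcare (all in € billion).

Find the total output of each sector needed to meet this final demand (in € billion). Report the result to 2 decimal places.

x_1 = 739.44, x_2 = 870.89

Technical coefficients a_ij = z_ij / X_j:
  a_11 = 224/640 = 0.35, a_21 = 224/640 = 0.35
  a_12 = 105/700 = 0.15, a_22 = 70/700 = 0.10
I − A =
  [   0.65    -0.15]
  [  -0.35     0.90]
det(I−A) = (0.65)(0.90) − (-0.15)(-0.35) = 0.5325
adj(I−A) = [[0.90, 0.15], [0.35, 0.65]]
(I − A)⁻¹ = adj(I−A) / det(I−A) ≈
  [   1.6901     0.2817]
  [   0.6573     1.2207]
x = (I − A)⁻¹ d = adj(I−A)·d / det(I−A), with det(I−A) = 0.5325:
  x_1 = (0.90·350 + 0.15·525) / 0.5325 = 393.75 / 0.5325 ≈ 739.44
  x_2 = (0.35·350 + 0.65·525) / 0.5325 = 463.75 / 0.5325 ≈ 870.89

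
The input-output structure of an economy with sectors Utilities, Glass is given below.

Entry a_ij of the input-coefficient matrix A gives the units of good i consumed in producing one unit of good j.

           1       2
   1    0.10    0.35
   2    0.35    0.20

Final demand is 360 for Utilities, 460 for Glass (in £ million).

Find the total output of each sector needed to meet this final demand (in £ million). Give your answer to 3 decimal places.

x_1 = 751.464, x_2 = 903.766

I − A =
  [   0.90    -0.35]
  [  -0.35     0.80]
det(I−A) = (0.90)(0.80) − (-0.35)(-0.35) = 0.5975
adj(I−A) = [[0.80, 0.35], [0.35, 0.90]]
(I − A)⁻¹ = adj(I−A) / det(I−A) ≈
  [   1.3389     0.5858]
  [   0.5858     1.5063]
x = (I − A)⁻¹ d = adj(I−A)·d / det(I−A), with det(I−A) = 0.5975:
  x_1 = (0.80·360 + 0.35·460) / 0.5975 = 449.00 / 0.5975 ≈ 751.464
  x_2 = (0.35·360 + 0.90·460) / 0.5975 = 540.00 / 0.5975 ≈ 903.766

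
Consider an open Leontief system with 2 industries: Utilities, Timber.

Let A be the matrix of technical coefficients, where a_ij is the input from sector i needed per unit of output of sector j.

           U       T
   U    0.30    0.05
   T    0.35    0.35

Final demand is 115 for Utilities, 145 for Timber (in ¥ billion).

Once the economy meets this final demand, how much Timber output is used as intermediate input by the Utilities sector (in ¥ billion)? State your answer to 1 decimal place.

z_TU = 65.6

I − A =
  [   0.70    -0.05]
  [  -0.35     0.65]
det(I−A) = (0.70)(0.65) − (-0.05)(-0.35) = 0.4375
adj(I−A) = [[0.65, 0.05], [0.35, 0.70]]
(I − A)⁻¹ = adj(I−A) / det(I−A) ≈
  [   1.4857     0.1143]
  [   0.8000     1.6000]
First solve x = (I − A)⁻¹ d = adj(I−A)·d / det(I−A); in particular x_U = (0.65·115 + 0.05·145) / 0.4375 = 82.00 / 0.4375 ≈ 187.429.
Intermediate flow from T to U: z_TU = a_TU · x_U = 0.35 × 82.00 / 0.4375 = 28.70 / 0.4375 = 65.6.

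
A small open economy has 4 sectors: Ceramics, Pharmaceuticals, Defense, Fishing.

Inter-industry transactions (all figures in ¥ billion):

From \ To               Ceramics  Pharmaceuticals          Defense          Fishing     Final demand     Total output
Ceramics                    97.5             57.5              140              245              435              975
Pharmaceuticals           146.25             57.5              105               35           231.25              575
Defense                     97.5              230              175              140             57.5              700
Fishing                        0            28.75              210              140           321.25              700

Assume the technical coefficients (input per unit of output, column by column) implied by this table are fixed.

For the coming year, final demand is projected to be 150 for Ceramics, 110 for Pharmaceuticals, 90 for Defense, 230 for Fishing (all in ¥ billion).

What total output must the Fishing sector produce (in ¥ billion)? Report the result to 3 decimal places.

Technical coefficients a_ij = z_ij / X_j:
  a_CC = 97.5/975 = 0.10, a_PC = 146.25/975 = 0.15, a_DC = 97.5/975 = 0.10, a_FC = 0/975 = 0.00
  a_CP = 57.5/575 = 0.10, a_PP = 57.5/575 = 0.10, a_DP = 230/575 = 0.40, a_FP = 28.75/575 = 0.05
  a_CD = 140/700 = 0.20, a_PD = 105/700 = 0.15, a_DD = 175/700 = 0.25, a_FD = 210/700 = 0.30
  a_CF = 245/700 = 0.35, a_PF = 35/700 = 0.05, a_DF = 140/700 = 0.20, a_FF = 140/700 = 0.20
I − A =
  [   0.90    -0.10    -0.20    -0.35]
  [  -0.15     0.90    -0.15    -0.05]
  [  -0.10    -0.40     0.75    -0.20]
  [   0.00    -0.05    -0.30     0.80]
Compute the cofactors C_ij = (−1)^(i+j)·(3×3 minor ij) of I−A; the adjugate is their transpose:
adj(I−A) = Cᵀ =
  [ 0.428625   0.175125   0.254125   0.262000]
  [ 0.094500   0.459500   0.161250   0.110375]
  [ 0.121250   0.306750   0.631125   0.230000]
  [ 0.051375   0.143750   0.246750   0.510750]
det(I−A) = Σ_j (I−A)_1j·C_1j = (0.90)(0.428625) + (-0.10)(0.094500) + (-0.20)(0.121250) + (-0.35)(0.051375) = 0.33408125
(I − A)⁻¹ = adj(I−A) / det(I−A) ≈
  [   1.2830     0.5242     0.7607     0.7842]
  [   0.2829     1.3754     0.4827     0.3304]
  [   0.3629     0.9182     1.8891     0.6885]
  [   0.1538     0.4303     0.7386     1.5288]
x = (I − A)⁻¹ d = adj(I−A)·d / det(I−A), with det(I−A) = 0.33408125:
  x_C = (0.428625·150 + 0.175125·110 + 0.254125·90 + 0.262000·230) / 0.33408125 = 166.68875 / 0.33408125 ≈ 498.947
  x_P = (0.094500·150 + 0.459500·110 + 0.161250·90 + 0.110375·230) / 0.33408125 = 104.61875 / 0.33408125 ≈ 313.154
  x_D = (0.121250·150 + 0.306750·110 + 0.631125·90 + 0.230000·230) / 0.33408125 = 161.63125 / 0.33408125 ≈ 483.808
  x_F = (0.051375·150 + 0.143750·110 + 0.246750·90 + 0.510750·230) / 0.33408125 = 163.19875 / 0.33408125 ≈ 488.500

x_F = 488.500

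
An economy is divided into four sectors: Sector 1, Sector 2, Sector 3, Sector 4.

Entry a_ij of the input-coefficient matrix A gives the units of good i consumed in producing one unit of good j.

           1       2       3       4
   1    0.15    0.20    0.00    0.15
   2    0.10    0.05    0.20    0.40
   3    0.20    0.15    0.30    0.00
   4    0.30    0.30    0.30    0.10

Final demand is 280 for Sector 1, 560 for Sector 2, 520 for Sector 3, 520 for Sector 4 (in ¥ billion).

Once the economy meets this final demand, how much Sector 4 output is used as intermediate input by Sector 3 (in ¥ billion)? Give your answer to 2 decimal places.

I − A =
  [   0.85    -0.20     0.00    -0.15]
  [  -0.10     0.95    -0.20    -0.40]
  [  -0.20    -0.15     0.70     0.00]
  [  -0.30    -0.30    -0.30     0.90]
Compute the cofactors C_ij = (−1)^(i+j)·(3×3 minor ij) of I−A; the adjugate is their transpose:
adj(I−A) = Cᵀ =
  [ 0.46950   0.16425   0.11175   0.15125]
  [ 0.20700   0.49500   0.25050   0.25450]
  [ 0.17850   0.15300   0.53550   0.09775]
  [ 0.28500   0.27075   0.29925   0.51775]
det(I−A) = Σ_j (I−A)_1j·C_1j = (0.85)(0.46950) + (-0.20)(0.20700) + (0.00)(0.17850) + (-0.15)(0.28500) = 0.314925
(I − A)⁻¹ = adj(I−A) / det(I−A) ≈
  [   1.4908     0.5216     0.3548     0.4803]
  [   0.6573     1.5718     0.7954     0.8081]
  [   0.5668     0.4858     1.7004     0.3104]
  [   0.9050     0.8597     0.9502     1.6440]
First solve x = (I − A)⁻¹ d = adj(I−A)·d / det(I−A); in particular x_3 = (0.17850·280 + 0.15300·560 + 0.53550·520 + 0.09775·520) / 0.314925 = 464.95 / 0.314925 ≈ 1476.3833.
Intermediate flow from 4 to 3: z_43 = a_43 · x_3 = 0.30 × 464.95 / 0.314925 = 139.485 / 0.314925 ≈ 442.91.

z_43 = 442.91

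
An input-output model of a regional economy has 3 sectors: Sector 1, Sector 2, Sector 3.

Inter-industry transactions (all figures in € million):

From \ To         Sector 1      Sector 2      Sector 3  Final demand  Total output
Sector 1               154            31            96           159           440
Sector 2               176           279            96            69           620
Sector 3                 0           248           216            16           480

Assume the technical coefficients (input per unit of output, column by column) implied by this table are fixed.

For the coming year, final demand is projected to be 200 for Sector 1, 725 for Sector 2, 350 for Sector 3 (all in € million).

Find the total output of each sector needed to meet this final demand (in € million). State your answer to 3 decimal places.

x_1 = 1618.081, x_2 = 3706.642, x_3 = 3332.103

Technical coefficients a_ij = z_ij / X_j:
  a_11 = 154/440 = 0.35, a_21 = 176/440 = 0.40, a_31 = 0/440 = 0.00
  a_12 = 31/620 = 0.05, a_22 = 279/620 = 0.45, a_32 = 248/620 = 0.40
  a_13 = 96/480 = 0.20, a_23 = 96/480 = 0.20, a_33 = 216/480 = 0.45
I − A =
  [   0.65    -0.05    -0.20]
  [  -0.40     0.55    -0.20]
  [   0.00    -0.40     0.55]
Cofactors of I−A, C_ij = (−1)^(i+j)·(minor ij) (rows/columns in the sector order above):
  C_11 = (0.55)(0.55) − (-0.20)(-0.40) = 0.2225
  C_12 = −[(-0.40)(0.55) − (-0.20)(0.00)] = 0.2200
  C_13 = (-0.40)(-0.40) − (0.55)(0.00) = 0.1600
  C_21 = −[(-0.05)(0.55) − (-0.20)(-0.40)] = 0.1075
  C_22 = (0.65)(0.55) − (-0.20)(0.00) = 0.3575
  C_23 = −[(0.65)(-0.40) − (-0.05)(0.00)] = 0.2600
  C_31 = (-0.05)(-0.20) − (-0.20)(0.55) = 0.1200
  C_32 = −[(0.65)(-0.20) − (-0.20)(-0.40)] = 0.2100
  C_33 = (0.65)(0.55) − (-0.05)(-0.40) = 0.3375
det(I−A) = Σ_j (I−A)_1j·C_1j = (0.65)(0.2225) + (-0.05)(0.2200) + (-0.20)(0.1600) = 0.101625
adj(I−A) = Cᵀ =
  [ 0.2225   0.1075   0.1200]
  [ 0.2200   0.3575   0.2100]
  [ 0.1600   0.2600   0.3375]
(I − A)⁻¹ = adj(I−A) / det(I−A) ≈
  [   2.1894     1.0578     1.1808]
  [   2.1648     3.5178     2.0664]
  [   1.5744     2.5584     3.3210]
x = (I − A)⁻¹ d = adj(I−A)·d / det(I−A), with det(I−A) = 0.101625:
  x_1 = (0.2225·200 + 0.1075·725 + 0.1200·350) / 0.101625 = 164.4375 / 0.101625 ≈ 1618.081
  x_2 = (0.2200·200 + 0.3575·725 + 0.2100·350) / 0.101625 = 376.6875 / 0.101625 ≈ 3706.642
  x_3 = (0.1600·200 + 0.2600·725 + 0.3375·350) / 0.101625 = 338.625 / 0.101625 ≈ 3332.103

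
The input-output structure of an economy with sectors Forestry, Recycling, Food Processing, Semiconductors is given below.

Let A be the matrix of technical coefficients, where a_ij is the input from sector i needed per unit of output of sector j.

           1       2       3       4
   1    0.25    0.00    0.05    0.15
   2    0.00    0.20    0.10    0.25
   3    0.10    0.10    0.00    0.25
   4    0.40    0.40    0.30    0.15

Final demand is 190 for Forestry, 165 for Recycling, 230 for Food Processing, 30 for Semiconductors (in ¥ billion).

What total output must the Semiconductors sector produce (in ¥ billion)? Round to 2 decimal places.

x_4 = 604.20

I − A =
  [   0.75     0.00    -0.05    -0.15]
  [   0.00     0.80    -0.10    -0.25]
  [  -0.10    -0.10     1.00    -0.25]
  [  -0.40    -0.40    -0.30     0.85]
Compute the cofactors C_ij = (−1)^(i+j)·(3×3 minor ij) of I−A; the adjugate is their transpose:
adj(I−A) = Cᵀ =
  [ 0.49400   0.07375   0.07100   0.12975]
  [ 0.12600   0.50750   0.11900   0.20650]
  [ 0.14800   0.13875   0.38700   0.18075]
  [ 0.34400   0.32250   0.22600   0.58850]
det(I−A) = Σ_j (I−A)_1j·C_1j = (0.75)(0.49400) + (0.00)(0.12600) + (-0.05)(0.14800) + (-0.15)(0.34400) = 0.3115
(I − A)⁻¹ = adj(I−A) / det(I−A) ≈
  [   1.5859     0.2368     0.2279     0.4165]
  [   0.4045     1.6292     0.3820     0.6629]
  [   0.4751     0.4454     1.2424     0.5803]
  [   1.1043     1.0353     0.7255     1.8892]
x = (I − A)⁻¹ d = adj(I−A)·d / det(I−A), with det(I−A) = 0.3115:
  x_1 = (0.49400·190 + 0.07375·165 + 0.07100·230 + 0.12975·30) / 0.3115 = 126.25125 / 0.3115 ≈ 405.30
  x_2 = (0.12600·190 + 0.50750·165 + 0.11900·230 + 0.20650·30) / 0.3115 = 141.2425 / 0.3115 ≈ 453.43
  x_3 = (0.14800·190 + 0.13875·165 + 0.38700·230 + 0.18075·30) / 0.3115 = 145.44625 / 0.3115 ≈ 466.92
  x_4 = (0.34400·190 + 0.32250·165 + 0.22600·230 + 0.58850·30) / 0.3115 = 188.2075 / 0.3115 ≈ 604.20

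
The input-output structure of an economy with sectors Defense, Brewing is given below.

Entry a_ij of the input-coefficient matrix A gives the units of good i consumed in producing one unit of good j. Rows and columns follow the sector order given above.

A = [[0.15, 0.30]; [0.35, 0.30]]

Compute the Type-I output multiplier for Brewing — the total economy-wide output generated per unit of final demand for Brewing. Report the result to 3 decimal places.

I − A =
  [   0.85    -0.30]
  [  -0.35     0.70]
det(I−A) = (0.85)(0.70) − (-0.30)(-0.35) = 0.4900
adj(I−A) = [[0.70, 0.30], [0.35, 0.85]]
(I − A)⁻¹ = adj(I−A) / det(I−A) ≈
  [   1.4286     0.6122]
  [   0.7143     1.7347]
The output multiplier for sector j is the column-j sum of the Leontief inverse (I − A)⁻¹ = adj(I−A) / det(I−A).
Column 2 of adj(I−A): (0.30, 0.85); det(I−A) = 0.4900.
m_2 = (0.30 + 0.85) / 0.4900 = 1.15 / 0.4900 ≈ 2.347.

m_2 = 2.347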